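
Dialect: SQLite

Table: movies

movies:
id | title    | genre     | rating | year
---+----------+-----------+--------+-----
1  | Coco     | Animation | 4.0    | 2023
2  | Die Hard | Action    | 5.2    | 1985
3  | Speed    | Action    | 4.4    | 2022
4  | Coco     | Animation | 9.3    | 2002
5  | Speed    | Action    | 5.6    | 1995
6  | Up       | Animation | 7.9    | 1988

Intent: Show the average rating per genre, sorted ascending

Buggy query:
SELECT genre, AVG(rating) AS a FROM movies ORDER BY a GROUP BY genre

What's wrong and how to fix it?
Bug: GROUP BY must precede ORDER BY

Fix: Reorder: SELECT … FROM … GROUP BY … ORDER BY …

Corrected query:
SELECT genre, AVG(rating) AS a FROM movies GROUP BY genre ORDER BY a

Result:
genre     | a       
----------+---------
Action    | 5.066667
Animation | 7.066667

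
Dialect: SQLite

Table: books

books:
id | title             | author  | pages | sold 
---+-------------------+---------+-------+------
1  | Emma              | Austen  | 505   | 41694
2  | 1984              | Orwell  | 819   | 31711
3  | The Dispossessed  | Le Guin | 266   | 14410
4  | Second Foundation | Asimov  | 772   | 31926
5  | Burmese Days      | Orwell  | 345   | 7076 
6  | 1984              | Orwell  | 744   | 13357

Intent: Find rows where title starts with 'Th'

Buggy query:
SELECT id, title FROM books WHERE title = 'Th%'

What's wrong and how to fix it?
Bug: Wildcards only work with LIKE; '=' treats '%' as a literal character

Fix: Use LIKE for wildcard pattern matching

Corrected query:
SELECT id, title FROM books WHERE title LIKE 'Th%'

Result:
id | title           
---+-----------------
3  | The Dispossessed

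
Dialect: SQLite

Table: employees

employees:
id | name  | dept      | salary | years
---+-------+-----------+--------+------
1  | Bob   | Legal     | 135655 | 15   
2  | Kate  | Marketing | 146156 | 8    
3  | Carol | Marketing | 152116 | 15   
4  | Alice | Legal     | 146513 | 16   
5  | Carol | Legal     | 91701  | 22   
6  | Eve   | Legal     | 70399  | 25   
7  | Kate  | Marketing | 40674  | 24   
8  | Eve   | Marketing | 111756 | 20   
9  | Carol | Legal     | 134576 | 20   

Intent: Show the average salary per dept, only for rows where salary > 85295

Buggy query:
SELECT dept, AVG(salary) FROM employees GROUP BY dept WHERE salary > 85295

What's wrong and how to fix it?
Bug: WHERE cannot follow GROUP BY

Fix: Move the WHERE clause before GROUP BY

Corrected query:
SELECT dept, AVG(salary) FROM employees WHERE salary > 85295 GROUP BY dept

Result:
dept      | AVG(salary)
----------+------------
Legal     | 127111.25  
Marketing | 136676     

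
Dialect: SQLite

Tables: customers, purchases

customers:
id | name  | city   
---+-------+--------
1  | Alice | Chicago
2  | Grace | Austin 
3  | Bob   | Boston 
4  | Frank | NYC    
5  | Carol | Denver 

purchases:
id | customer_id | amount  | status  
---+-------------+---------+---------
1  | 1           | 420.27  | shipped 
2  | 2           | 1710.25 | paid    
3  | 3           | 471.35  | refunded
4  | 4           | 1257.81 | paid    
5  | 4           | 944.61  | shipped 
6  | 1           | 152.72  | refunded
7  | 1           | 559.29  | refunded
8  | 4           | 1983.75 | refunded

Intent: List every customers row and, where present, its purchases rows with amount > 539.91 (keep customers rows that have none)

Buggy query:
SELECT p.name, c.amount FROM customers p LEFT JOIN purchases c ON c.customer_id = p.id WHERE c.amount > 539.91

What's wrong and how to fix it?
Bug: Filtering c.amount in WHERE discards the NULL rows produced by LEFT JOIN, turning it into an inner join

Fix: Put 'c.amount > 539.91' in the JOIN's ON clause instead of WHERE

Corrected query:
SELECT p.name, c.amount FROM customers p LEFT JOIN purchases c ON c.customer_id = p.id AND c.amount > 539.91

Result:
name  | amount 
------+--------
Alice | 559.29 
Grace | 1710.25
Bob   | NULL   
Frank | 944.61 
Frank | 1257.81
Frank | 1983.75
Carol | NULL   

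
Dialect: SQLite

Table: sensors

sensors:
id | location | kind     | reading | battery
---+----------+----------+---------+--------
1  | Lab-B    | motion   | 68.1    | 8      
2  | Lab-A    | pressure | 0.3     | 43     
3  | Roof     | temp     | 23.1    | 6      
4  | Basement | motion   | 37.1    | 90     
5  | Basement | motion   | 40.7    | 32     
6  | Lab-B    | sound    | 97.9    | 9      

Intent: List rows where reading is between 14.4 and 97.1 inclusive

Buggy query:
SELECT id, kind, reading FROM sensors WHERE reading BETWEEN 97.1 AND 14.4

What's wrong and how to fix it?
Bug: BETWEEN expects the lower bound first; with 97.1 AND 14.4 the range is empty

Fix: Write BETWEEN 14.4 AND 97.1

Corrected query:
SELECT id, kind, reading FROM sensors WHERE reading BETWEEN 14.4 AND 97.1

Result:
id | kind   | reading
---+--------+--------
1  | motion | 68.1   
3  | temp   | 23.1   
4  | motion | 37.1   
5  | motion | 40.7   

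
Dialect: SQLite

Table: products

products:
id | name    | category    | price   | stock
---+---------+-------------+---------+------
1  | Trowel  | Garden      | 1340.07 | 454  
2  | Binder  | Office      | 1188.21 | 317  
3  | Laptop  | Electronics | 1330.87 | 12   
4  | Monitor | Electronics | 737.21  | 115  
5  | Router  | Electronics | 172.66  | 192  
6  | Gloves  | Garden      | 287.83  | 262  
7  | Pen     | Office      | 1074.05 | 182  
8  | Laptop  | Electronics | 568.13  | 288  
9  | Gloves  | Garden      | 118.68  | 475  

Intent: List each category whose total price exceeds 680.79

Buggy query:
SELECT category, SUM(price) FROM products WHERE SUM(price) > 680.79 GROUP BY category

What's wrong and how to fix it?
Bug: Aggregate functions cannot appear in a WHERE clause

Fix: Move the aggregate condition to a HAVING clause

Corrected query:
SELECT category, SUM(price) FROM products GROUP BY category HAVING SUM(price) > 680.79

Result:
category    | SUM(price)
------------+-----------
Electronics | 2808.87   
Garden      | 1746.58   
Office      | 2262.26   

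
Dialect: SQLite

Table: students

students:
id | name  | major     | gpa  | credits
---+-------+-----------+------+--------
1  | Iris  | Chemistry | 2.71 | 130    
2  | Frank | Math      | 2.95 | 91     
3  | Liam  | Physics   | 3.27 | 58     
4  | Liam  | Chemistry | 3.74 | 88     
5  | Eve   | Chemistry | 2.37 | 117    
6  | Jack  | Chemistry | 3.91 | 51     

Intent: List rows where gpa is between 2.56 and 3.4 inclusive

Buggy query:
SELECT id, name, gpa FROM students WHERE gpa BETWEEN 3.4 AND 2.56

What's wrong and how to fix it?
Bug: BETWEEN expects the lower bound first; with 3.4 AND 2.56 the range is empty

Fix: Swap the bounds so the smaller value comes first

Corrected query:
SELECT id, name, gpa FROM students WHERE gpa BETWEEN 2.56 AND 3.4

Result:
id | name  | gpa 
---+-------+-----
1  | Iris  | 2.71
2  | Frank | 2.95
3  | Liam  | 3.27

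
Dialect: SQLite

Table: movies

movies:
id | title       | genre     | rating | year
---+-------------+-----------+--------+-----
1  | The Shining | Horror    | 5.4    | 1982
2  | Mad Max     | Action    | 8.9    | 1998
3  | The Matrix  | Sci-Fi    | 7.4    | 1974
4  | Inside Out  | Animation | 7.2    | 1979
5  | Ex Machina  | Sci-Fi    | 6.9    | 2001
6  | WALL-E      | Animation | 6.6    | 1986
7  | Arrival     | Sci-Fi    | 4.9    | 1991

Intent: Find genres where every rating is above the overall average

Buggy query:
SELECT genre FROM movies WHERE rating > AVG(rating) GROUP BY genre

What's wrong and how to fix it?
Bug: AVG() is an aggregate; it can't sit directly in WHERE

Fix: Compute the overall average in a scalar subquery and compare each group's MIN against it in HAVING

Corrected query:
SELECT genre FROM movies GROUP BY genre HAVING MIN(rating) > (SELECT AVG(rating) FROM movies)

Result:
genre 
------
Action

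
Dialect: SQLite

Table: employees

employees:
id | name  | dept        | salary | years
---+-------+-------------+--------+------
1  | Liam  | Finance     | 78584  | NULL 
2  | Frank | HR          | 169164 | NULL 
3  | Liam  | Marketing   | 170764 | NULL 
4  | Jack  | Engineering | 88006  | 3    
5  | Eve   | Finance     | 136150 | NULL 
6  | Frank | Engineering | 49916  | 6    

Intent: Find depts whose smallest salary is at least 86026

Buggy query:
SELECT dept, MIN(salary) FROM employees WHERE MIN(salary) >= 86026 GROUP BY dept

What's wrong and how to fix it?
Bug: MIN() in WHERE is a misuse of aggregate

Fix: Use HAVING for the per-group MIN condition

Corrected query:
SELECT dept, MIN(salary) FROM employees GROUP BY dept HAVING MIN(salary) >= 86026

Result:
dept      | MIN(salary)
----------+------------
HR        | 169164     
Marketing | 170764     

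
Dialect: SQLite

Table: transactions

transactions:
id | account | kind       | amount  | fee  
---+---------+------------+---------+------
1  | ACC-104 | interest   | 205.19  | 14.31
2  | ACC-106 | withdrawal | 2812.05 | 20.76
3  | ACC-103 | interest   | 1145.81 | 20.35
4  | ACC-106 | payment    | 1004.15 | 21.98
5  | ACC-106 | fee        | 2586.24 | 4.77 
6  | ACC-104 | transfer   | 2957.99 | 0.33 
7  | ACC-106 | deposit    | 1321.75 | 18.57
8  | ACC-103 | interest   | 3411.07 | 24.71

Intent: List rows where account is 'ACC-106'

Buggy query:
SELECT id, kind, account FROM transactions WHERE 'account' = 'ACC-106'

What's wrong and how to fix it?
Bug: 'account' in single quotes is a string literal, not the column; the comparison is literal-vs-literal and never true

Fix: Reference the column as account without single quotes

Corrected query:
SELECT id, kind, account FROM transactions WHERE account = 'ACC-106'

Result:
id | kind       | account
---+------------+--------
2  | withdrawal | ACC-106
4  | payment    | ACC-106
5  | fee        | ACC-106
7  | deposit    | ACC-106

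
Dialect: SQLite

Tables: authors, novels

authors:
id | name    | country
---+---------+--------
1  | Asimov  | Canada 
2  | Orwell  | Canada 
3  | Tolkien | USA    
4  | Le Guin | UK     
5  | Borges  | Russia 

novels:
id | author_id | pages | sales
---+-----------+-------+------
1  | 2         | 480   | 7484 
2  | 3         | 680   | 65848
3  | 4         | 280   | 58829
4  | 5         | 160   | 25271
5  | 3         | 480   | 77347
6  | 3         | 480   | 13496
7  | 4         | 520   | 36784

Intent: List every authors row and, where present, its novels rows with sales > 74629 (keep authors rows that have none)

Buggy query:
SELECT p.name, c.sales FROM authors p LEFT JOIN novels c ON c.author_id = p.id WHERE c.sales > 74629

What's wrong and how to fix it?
Bug: Filtering c.sales in WHERE discards the NULL rows produced by LEFT JOIN, turning it into an inner join

Fix: Put 'c.sales > 74629' in the JOIN's ON clause instead of WHERE

Corrected query:
SELECT p.name, c.sales FROM authors p LEFT JOIN novels c ON c.author_id = p.id AND c.sales > 74629

Result:
name    | sales
--------+------
Asimov  | NULL 
Orwell  | NULL 
Tolkien | 77347
Le Guin | NULL 
Borges  | NULL 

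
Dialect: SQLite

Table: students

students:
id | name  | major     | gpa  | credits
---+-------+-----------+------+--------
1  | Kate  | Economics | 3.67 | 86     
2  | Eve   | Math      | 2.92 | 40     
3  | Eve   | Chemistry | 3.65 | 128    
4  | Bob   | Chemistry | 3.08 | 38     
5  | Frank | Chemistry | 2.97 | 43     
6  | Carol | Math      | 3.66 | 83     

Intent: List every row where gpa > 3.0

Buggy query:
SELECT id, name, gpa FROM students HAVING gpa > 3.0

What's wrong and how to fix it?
Bug: This is a non-aggregate query (no GROUP BY, no aggregates), so in SQLite the HAVING clause is invalid here; a row-level condition belongs in WHERE

Fix: Use WHERE for row-level filtering

Corrected query:
SELECT id, name, gpa FROM students WHERE gpa > 3.0

Result:
id | name  | gpa 
---+-------+-----
1  | Kate  | 3.67
3  | Eve   | 3.65
4  | Bob   | 3.08
6  | Carol | 3.66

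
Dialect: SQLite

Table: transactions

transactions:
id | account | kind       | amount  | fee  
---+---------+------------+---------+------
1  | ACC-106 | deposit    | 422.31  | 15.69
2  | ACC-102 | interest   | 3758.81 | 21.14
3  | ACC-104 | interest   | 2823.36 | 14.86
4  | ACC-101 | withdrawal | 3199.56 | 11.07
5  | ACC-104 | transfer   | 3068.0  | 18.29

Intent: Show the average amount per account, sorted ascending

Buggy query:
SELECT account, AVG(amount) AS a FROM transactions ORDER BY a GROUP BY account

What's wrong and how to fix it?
Bug: ORDER BY appears before GROUP BY; SQL clause order requires GROUP BY first

Fix: Reorder: SELECT … FROM … GROUP BY … ORDER BY …

Corrected query:
SELECT account, AVG(amount) AS a FROM transactions GROUP BY account ORDER BY a

Result:
account | a      
--------+--------
ACC-106 | 422.31 
ACC-104 | 2945.68
ACC-101 | 3199.56
ACC-102 | 3758.81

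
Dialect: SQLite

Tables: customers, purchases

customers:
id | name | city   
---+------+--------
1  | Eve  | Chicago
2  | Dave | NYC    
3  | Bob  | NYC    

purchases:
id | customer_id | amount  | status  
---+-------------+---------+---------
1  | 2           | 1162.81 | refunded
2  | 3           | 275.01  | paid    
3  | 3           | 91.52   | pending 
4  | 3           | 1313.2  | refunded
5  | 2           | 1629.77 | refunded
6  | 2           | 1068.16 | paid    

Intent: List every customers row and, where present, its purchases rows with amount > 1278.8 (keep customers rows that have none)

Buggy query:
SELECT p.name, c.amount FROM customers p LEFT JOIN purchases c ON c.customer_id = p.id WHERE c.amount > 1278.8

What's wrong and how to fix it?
Bug: Filtering c.amount in WHERE discards the NULL rows produced by LEFT JOIN, turning it into an inner join

Fix: Put 'c.amount > 1278.8' in the JOIN's ON clause instead of WHERE

Corrected query:
SELECT p.name, c.amount FROM customers p LEFT JOIN purchases c ON c.customer_id = p.id AND c.amount > 1278.8

Result:
name | amount 
-----+--------
Eve  | NULL   
Dave | 1629.77
Bob  | 1313.2 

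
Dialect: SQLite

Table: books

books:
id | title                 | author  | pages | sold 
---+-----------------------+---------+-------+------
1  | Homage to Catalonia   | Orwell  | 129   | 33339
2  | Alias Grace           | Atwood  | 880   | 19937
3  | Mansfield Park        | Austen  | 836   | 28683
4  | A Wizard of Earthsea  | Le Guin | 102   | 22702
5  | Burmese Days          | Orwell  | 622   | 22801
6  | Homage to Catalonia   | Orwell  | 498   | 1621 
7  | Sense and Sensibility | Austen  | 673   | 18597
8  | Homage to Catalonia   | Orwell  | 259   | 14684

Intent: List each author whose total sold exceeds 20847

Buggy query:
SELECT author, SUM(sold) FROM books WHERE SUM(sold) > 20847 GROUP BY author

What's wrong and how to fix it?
Bug: WHERE runs before GROUP BY, so aggregates aren't available there

Fix: Move the aggregate condition to a HAVING clause

Corrected query:
SELECT author, SUM(sold) FROM books GROUP BY author HAVING SUM(sold) > 20847

Result:
author  | SUM(sold)
--------+----------
Austen  | 47280    
Le Guin | 22702    
Orwell  | 72445    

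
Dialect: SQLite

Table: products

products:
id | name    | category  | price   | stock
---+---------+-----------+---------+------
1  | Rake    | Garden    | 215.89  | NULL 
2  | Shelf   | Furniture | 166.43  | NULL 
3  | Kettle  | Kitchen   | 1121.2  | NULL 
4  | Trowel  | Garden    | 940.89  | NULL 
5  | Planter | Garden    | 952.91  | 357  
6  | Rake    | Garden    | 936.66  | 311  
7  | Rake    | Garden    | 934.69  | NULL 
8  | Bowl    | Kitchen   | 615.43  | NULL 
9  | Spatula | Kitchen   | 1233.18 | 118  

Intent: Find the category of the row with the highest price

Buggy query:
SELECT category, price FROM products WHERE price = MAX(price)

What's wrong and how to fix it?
Bug: MAX(price) is an aggregate and cannot be used directly in WHERE

Fix: Wrap MAX in a scalar subquery so WHERE compares against a single value

Corrected query:
SELECT category, price FROM products WHERE price = (SELECT MAX(price) FROM products)

Result:
category | price  
---------+--------
Kitchen  | 1233.18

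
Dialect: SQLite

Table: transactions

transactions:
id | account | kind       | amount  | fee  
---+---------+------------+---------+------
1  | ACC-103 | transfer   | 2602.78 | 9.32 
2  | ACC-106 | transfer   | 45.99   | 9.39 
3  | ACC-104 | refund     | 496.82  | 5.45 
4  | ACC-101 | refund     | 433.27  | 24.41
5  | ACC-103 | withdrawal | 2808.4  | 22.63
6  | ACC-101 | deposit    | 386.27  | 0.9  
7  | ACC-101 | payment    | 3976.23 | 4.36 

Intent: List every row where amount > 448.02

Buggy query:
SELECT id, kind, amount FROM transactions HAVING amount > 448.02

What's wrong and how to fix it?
Bug: This is a non-aggregate query (no GROUP BY, no aggregates), so in SQLite the HAVING clause is invalid here; a row-level condition belongs in WHERE

Fix: Replace HAVING with WHERE since the condition applies to individual rows

Corrected query:
SELECT id, kind, amount FROM transactions WHERE amount > 448.02

Result:
id | kind       | amount 
---+------------+--------
1  | transfer   | 2602.78
3  | refund     | 496.82 
5  | withdrawal | 2808.4 
7  | payment    | 3976.23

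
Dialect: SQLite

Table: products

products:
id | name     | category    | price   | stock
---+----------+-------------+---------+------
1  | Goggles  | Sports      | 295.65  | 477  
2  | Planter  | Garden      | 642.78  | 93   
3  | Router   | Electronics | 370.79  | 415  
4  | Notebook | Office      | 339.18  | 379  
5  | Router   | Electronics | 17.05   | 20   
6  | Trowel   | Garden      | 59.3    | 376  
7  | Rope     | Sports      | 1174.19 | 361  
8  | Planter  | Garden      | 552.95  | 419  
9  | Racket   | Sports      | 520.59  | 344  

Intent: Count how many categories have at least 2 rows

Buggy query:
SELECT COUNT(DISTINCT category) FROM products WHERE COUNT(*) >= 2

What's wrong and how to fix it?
Bug: COUNT(*) cannot appear in WHERE; the per-group count doesn't exist yet

Fix: Use a subquery that GROUPs and filters with HAVING, then count its rows

Corrected query:
SELECT COUNT(*) FROM (SELECT category FROM products GROUP BY category HAVING COUNT(*) >= 2)

Result:
COUNT(*)
--------
3       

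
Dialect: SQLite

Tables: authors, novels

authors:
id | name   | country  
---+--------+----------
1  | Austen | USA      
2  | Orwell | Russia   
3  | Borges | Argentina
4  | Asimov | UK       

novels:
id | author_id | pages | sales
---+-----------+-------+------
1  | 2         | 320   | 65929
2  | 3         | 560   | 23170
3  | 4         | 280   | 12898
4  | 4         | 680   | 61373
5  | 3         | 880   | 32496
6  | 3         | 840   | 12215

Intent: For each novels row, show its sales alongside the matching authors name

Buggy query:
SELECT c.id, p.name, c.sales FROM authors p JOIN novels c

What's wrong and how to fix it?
Bug: JOIN with no ON clause produces a cartesian product; every novels row pairs with every authors row

Fix: Add ON c.author_id = p.id to the JOIN

Corrected query:
SELECT c.id, p.name, c.sales FROM authors p JOIN novels c ON c.author_id = p.id

Result:
id | name   | sales
---+--------+------
1  | Orwell | 65929
2  | Borges | 23170
3  | Asimov | 12898
4  | Asimov | 61373
5  | Borges | 32496
6  | Borges | 12215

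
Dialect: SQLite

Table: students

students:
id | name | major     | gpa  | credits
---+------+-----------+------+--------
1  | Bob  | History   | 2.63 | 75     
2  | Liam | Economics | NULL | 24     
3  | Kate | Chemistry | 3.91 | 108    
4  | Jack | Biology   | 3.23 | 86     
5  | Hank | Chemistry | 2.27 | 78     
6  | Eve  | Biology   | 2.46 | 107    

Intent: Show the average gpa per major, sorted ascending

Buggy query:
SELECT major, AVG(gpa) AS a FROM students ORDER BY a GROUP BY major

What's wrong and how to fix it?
Bug: GROUP BY must precede ORDER BY

Fix: Reorder: SELECT … FROM … GROUP BY … ORDER BY …

Corrected query:
SELECT major, AVG(gpa) AS a FROM students GROUP BY major ORDER BY a

Result:
major     | a    
----------+------
Economics | NULL 
History   | 2.63 
Biology   | 2.845
Chemistry | 3.09 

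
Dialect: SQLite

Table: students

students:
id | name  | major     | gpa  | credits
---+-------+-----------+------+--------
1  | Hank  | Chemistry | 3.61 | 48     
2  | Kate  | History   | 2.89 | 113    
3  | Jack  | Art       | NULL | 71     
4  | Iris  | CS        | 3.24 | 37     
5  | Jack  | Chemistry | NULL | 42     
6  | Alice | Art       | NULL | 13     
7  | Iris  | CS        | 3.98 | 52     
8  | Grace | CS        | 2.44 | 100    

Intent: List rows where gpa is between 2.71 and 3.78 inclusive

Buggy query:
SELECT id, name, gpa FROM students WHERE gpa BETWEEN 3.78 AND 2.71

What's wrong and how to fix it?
Bug: BETWEEN expects the lower bound first; with 3.78 AND 2.71 the range is empty

Fix: Write BETWEEN 2.71 AND 3.78

Corrected query:
SELECT id, name, gpa FROM students WHERE gpa BETWEEN 2.71 AND 3.78

Result:
id | name | gpa 
---+------+-----
1  | Hank | 3.61
2  | Kate | 2.89
4  | Iris | 3.24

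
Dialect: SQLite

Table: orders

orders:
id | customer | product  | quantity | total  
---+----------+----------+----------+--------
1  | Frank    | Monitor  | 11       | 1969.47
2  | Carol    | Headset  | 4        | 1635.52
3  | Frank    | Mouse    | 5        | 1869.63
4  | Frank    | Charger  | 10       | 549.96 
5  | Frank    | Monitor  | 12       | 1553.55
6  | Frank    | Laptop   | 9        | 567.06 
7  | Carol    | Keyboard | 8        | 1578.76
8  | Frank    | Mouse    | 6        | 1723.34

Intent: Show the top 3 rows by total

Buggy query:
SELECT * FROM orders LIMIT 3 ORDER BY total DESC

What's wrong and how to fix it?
Bug: LIMIT must come after ORDER BY

Fix: Swap the clauses: ORDER BY first, then LIMIT

Corrected query:
SELECT * FROM orders ORDER BY total DESC LIMIT 3

Result:
id | customer | product | quantity | total  
---+----------+---------+----------+--------
1  | Frank    | Monitor | 11       | 1969.47
3  | Frank    | Mouse   | 5        | 1869.63
8  | Frank    | Mouse   | 6        | 1723.34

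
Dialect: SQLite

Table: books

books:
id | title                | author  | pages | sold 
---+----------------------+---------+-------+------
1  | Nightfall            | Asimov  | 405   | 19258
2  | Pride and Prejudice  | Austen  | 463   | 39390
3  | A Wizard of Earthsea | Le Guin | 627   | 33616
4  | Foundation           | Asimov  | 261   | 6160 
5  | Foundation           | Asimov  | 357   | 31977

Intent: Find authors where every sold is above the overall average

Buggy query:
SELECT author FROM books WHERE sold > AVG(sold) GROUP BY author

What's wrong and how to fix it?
Bug: WHERE evaluates per row before aggregation, so AVG() is unavailable

Fix: Use a subquery for AVG and a HAVING MIN(...) filter so the condition holds for every row in the group

Corrected query:
SELECT author FROM books GROUP BY author HAVING MIN(sold) > (SELECT AVG(sold) FROM books)

Result:
author 
-------
Austen 
Le Guin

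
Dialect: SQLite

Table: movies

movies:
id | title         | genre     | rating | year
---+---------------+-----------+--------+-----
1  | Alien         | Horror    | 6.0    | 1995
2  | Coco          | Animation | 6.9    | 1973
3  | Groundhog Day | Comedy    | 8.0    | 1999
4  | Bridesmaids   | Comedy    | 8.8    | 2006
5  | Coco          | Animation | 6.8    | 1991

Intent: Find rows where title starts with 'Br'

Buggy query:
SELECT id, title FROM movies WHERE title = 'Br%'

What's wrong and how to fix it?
Bug: '=' compares the literal string including the % character; pattern matching needs LIKE

Fix: Replace '=' with LIKE so 'Br%' is treated as a pattern

Corrected query:
SELECT id, title FROM movies WHERE title LIKE 'Br%'

Result:
id | title      
---+------------
4  | Bridesmaids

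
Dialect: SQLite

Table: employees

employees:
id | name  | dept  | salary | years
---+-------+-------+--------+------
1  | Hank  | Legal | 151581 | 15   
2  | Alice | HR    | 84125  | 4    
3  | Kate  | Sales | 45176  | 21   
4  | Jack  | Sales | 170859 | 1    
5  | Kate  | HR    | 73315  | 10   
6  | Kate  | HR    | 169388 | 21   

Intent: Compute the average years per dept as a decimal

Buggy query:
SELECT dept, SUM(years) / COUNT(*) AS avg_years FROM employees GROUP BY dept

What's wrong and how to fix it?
Bug: Both operands are integers, so '/' performs integer division and truncates

Fix: Multiply by 1.0 (or CAST to REAL) to force floating-point division

Corrected query:
SELECT dept, SUM(years) * 1.0 / COUNT(*) AS avg_years FROM employees GROUP BY dept

Result:
dept  | avg_years
------+----------
HR    | 11.666667
Legal | 15       
Sales | 11       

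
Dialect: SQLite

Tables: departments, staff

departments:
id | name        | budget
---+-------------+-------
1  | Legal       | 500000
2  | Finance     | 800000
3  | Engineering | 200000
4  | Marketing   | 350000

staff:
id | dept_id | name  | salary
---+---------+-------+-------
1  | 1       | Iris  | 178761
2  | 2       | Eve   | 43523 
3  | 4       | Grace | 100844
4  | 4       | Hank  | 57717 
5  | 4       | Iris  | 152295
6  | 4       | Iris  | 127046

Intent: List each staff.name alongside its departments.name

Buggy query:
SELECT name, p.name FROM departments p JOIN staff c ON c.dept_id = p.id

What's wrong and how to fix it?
Bug: 'name' exists in both joined tables, so the database can't tell which one is meant

Fix: Prefix ambiguous columns with the table alias

Corrected query:
SELECT c.name, p.name FROM departments p JOIN staff c ON c.dept_id = p.id

Result:
name  | name     
------+----------
Iris  | Legal    
Eve   | Finance  
Grace | Marketing
Hank  | Marketing
Iris  | Marketing
Iris  | Marketing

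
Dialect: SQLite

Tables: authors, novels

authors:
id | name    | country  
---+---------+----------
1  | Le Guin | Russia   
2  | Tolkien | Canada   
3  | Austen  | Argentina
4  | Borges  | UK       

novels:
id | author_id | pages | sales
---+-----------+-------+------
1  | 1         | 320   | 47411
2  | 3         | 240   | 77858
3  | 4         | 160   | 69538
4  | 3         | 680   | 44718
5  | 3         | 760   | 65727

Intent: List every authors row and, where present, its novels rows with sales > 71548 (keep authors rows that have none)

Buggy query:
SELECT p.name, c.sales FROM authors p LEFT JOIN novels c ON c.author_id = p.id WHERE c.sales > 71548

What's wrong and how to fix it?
Bug: Filtering c.sales in WHERE discards the NULL rows produced by LEFT JOIN, turning it into an inner join

Fix: Move the right-table condition into the ON clause so unmatched parents are kept

Corrected query:
SELECT p.name, c.sales FROM authors p LEFT JOIN novels c ON c.author_id = p.id AND c.sales > 71548

Result:
name    | sales
--------+------
Le Guin | NULL 
Tolkien | NULL 
Austen  | 77858
Borges  | NULL 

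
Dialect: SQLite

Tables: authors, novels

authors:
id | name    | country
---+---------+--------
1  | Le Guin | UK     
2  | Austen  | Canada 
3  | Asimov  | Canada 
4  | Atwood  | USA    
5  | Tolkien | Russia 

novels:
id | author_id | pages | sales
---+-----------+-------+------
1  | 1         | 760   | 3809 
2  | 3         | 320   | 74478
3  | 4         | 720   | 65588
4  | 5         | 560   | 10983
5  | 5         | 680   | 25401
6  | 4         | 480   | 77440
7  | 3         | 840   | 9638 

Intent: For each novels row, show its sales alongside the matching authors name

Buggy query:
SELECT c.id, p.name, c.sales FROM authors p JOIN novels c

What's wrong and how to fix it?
Bug: Missing join condition: each novels row is matched to all authors rows instead of just its own

Fix: Specify the join condition linking the foreign key to the parent id

Corrected query:
SELECT c.id, p.name, c.sales FROM authors p JOIN novels c ON c.author_id = p.id

Result:
id | name    | sales
---+---------+------
1  | Le Guin | 3809 
2  | Asimov  | 74478
3  | Atwood  | 65588
4  | Tolkien | 10983
5  | Tolkien | 25401
6  | Atwood  | 77440
7  | Asimov  | 9638 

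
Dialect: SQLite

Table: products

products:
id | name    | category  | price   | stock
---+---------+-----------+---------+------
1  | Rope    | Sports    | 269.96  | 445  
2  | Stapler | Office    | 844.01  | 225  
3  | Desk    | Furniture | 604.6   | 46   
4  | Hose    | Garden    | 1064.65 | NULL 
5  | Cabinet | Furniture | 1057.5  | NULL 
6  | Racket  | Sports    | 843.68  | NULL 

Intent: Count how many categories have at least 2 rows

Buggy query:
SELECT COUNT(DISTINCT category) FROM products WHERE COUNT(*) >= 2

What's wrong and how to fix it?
Bug: COUNT(*) cannot appear in WHERE; the per-group count doesn't exist yet

Fix: Use a subquery that GROUPs and filters with HAVING, then count its rows

Corrected query:
SELECT COUNT(*) FROM (SELECT category FROM products GROUP BY category HAVING COUNT(*) >= 2)

Result:
COUNT(*)
--------
2       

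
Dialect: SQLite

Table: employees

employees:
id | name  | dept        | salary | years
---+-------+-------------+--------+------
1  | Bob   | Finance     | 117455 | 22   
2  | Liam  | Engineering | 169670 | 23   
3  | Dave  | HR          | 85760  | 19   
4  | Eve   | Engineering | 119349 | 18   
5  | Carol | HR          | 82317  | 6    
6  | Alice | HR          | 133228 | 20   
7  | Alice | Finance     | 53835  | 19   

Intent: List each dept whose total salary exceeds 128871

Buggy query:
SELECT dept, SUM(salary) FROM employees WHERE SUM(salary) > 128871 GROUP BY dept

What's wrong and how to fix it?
Bug: WHERE runs before GROUP BY, so aggregates aren't available there

Fix: Move the aggregate condition to a HAVING clause

Corrected query:
SELECT dept, SUM(salary) FROM employees GROUP BY dept HAVING SUM(salary) > 128871

Result:
dept        | SUM(salary)
------------+------------
Engineering | 289019     
Finance     | 171290     
HR          | 301305     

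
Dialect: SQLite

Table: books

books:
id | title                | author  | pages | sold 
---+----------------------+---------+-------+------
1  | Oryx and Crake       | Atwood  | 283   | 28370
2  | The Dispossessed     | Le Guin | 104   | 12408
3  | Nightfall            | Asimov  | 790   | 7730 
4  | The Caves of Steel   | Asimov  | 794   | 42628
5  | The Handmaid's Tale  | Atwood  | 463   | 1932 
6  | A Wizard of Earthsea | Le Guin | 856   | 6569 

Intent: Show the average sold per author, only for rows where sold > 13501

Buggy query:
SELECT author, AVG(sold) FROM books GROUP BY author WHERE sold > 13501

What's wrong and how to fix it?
Bug: Row-level WHERE must come before GROUP BY in the clause order

Fix: Move the WHERE clause before GROUP BY

Corrected query:
SELECT author, AVG(sold) FROM books WHERE sold > 13501 GROUP BY author

Result:
author | AVG(sold)
-------+----------
Asimov | 42628    
Atwood | 28370    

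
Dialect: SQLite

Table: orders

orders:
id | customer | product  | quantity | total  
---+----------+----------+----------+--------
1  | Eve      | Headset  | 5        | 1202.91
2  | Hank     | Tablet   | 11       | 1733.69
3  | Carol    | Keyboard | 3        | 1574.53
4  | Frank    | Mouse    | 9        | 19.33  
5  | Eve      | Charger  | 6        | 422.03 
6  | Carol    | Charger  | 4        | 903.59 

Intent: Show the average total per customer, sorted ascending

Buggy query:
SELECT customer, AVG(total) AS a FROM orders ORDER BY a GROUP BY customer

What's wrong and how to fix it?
Bug: GROUP BY must precede ORDER BY

Fix: Move ORDER BY to the end, after GROUP BY

Corrected query:
SELECT customer, AVG(total) AS a FROM orders GROUP BY customer ORDER BY a

Result:
customer | a      
---------+--------
Frank    | 19.33  
Eve      | 812.47 
Carol    | 1239.06
Hank     | 1733.69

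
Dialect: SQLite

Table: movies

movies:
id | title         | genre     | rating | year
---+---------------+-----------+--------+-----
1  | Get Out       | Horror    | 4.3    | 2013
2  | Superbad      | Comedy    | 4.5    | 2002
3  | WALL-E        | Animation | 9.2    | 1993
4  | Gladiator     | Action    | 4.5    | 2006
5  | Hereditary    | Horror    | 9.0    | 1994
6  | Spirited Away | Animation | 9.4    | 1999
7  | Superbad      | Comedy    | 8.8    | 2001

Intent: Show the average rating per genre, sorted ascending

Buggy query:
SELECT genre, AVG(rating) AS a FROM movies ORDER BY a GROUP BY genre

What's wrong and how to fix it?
Bug: GROUP BY must precede ORDER BY

Fix: Move ORDER BY to the end, after GROUP BY

Corrected query:
SELECT genre, AVG(rating) AS a FROM movies GROUP BY genre ORDER BY a

Result:
genre     | a   
----------+-----
Action    | 4.5 
Comedy    | 6.65
Horror    | 6.65
Animation | 9.3 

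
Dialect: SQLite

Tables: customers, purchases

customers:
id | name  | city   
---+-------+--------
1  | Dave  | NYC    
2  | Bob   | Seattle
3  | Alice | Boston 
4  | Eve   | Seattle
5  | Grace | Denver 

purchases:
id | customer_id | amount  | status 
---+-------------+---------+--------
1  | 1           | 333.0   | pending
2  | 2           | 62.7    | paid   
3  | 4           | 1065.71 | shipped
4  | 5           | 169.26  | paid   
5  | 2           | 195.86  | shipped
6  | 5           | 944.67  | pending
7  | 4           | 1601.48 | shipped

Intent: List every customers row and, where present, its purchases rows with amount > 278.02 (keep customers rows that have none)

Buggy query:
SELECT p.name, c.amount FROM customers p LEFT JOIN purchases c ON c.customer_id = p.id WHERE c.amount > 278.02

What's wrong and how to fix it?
Bug: A WHERE condition on the right-hand table after LEFT JOIN drops unmatched parents

Fix: Put 'c.amount > 278.02' in the JOIN's ON clause instead of WHERE

Corrected query:
SELECT p.name, c.amount FROM customers p LEFT JOIN purchases c ON c.customer_id = p.id AND c.amount > 278.02

Result:
name  | amount 
------+--------
Dave  | 333    
Bob   | NULL   
Alice | NULL   
Eve   | 1065.71
Eve   | 1601.48
Grace | 944.67 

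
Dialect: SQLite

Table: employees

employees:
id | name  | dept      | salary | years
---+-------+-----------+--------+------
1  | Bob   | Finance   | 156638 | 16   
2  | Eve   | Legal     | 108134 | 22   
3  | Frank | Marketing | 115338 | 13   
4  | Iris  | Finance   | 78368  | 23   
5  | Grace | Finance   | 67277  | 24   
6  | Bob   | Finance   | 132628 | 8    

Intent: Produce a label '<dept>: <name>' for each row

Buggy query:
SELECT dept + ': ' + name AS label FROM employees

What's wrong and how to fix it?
Bug: '+' is numeric addition; on text columns SQLite converts them to 0 instead of concatenating

Fix: Replace + with || to concatenate text

Corrected query:
SELECT dept || ': ' || name AS label FROM employees

Result:
label           
----------------
Finance: Bob    
Legal: Eve      
Marketing: Frank
Finance: Iris   
Finance: Grace  
Finance: Bob    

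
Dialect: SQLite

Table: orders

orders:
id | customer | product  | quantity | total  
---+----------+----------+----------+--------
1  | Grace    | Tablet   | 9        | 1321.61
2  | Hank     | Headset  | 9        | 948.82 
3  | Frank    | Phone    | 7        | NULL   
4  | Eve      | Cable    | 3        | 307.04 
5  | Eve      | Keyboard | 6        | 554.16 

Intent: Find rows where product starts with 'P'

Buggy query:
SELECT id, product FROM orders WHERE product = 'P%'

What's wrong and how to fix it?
Bug: Wildcards only work with LIKE; '=' treats '%' as a literal character

Fix: Replace '=' with LIKE so 'P%' is treated as a pattern

Corrected query:
SELECT id, product FROM orders WHERE product LIKE 'P%'

Result:
id | product
---+--------
3  | Phone  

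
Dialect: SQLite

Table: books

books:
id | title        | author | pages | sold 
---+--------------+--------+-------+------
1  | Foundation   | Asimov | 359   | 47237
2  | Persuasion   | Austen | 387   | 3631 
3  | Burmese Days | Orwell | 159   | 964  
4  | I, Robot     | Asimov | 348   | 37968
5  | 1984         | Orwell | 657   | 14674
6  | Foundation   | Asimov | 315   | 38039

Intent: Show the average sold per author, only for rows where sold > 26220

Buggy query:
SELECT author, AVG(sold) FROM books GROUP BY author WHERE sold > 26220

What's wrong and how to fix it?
Bug: WHERE cannot follow GROUP BY

Fix: Place WHERE between FROM and GROUP BY

Corrected query:
SELECT author, AVG(sold) FROM books WHERE sold > 26220 GROUP BY author

Result:
author | AVG(sold)   
-------+-------------
Asimov | 41081.333333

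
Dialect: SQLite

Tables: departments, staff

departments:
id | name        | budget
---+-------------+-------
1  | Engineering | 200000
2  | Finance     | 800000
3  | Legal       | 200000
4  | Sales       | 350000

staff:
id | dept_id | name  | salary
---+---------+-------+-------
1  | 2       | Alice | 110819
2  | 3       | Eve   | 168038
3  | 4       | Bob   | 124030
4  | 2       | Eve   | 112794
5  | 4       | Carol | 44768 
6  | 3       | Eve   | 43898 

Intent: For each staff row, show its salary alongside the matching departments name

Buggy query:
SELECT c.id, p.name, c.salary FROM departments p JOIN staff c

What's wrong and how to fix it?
Bug: JOIN with no ON clause produces a cartesian product; every staff row pairs with every departments row

Fix: Specify the join condition linking the foreign key to the parent id

Corrected query:
SELECT c.id, p.name, c.salary FROM departments p JOIN staff c ON c.dept_id = p.id

Result:
id | name    | salary
---+---------+-------
1  | Finance | 110819
2  | Legal   | 168038
3  | Sales   | 124030
4  | Finance | 112794
5  | Sales   | 44768 
6  | Legal   | 43898 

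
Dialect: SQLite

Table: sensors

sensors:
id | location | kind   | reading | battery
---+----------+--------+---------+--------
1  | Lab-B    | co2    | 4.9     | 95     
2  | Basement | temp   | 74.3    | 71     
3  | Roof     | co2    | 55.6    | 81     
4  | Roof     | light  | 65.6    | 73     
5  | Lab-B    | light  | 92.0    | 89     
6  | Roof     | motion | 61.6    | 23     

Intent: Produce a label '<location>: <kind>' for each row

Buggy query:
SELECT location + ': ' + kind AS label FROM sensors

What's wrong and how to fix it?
Bug: '+' is numeric addition; on text columns SQLite converts them to 0 instead of concatenating

Fix: Use the || operator for string concatenation

Corrected query:
SELECT location || ': ' || kind AS label FROM sensors

Result:
label         
--------------
Lab-B: co2    
Basement: temp
Roof: co2     
Roof: light   
Lab-B: light  
Roof: motion  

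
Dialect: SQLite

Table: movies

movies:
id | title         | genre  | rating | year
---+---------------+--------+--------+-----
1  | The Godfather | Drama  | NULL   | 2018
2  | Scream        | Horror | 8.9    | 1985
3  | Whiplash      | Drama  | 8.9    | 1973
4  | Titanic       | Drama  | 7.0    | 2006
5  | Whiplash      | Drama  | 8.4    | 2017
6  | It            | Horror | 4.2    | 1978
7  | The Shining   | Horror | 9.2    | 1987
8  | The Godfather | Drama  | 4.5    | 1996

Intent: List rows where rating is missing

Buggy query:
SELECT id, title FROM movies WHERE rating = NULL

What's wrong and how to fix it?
Bug: '= NULL' is always unknown in SQL three-valued logic, so no rows match

Fix: Use IS NULL to test for NULL

Corrected query:
SELECT id, title FROM movies WHERE rating IS NULL

Result:
id | title        
---+--------------
1  | The Godfather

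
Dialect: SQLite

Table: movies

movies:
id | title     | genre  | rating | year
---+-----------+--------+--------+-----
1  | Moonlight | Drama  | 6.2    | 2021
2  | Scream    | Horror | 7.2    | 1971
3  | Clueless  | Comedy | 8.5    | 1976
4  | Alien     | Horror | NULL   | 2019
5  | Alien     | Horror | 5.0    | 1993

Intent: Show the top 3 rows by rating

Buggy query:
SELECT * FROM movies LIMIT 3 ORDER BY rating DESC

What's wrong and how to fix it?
Bug: LIMIT must come after ORDER BY

Fix: Sort with ORDER BY, then apply LIMIT

Corrected query:
SELECT * FROM movies ORDER BY rating DESC LIMIT 3

Result:
id | title     | genre  | rating | year
---+-----------+--------+--------+-----
3  | Clueless  | Comedy | 8.5    | 1976
2  | Scream    | Horror | 7.2    | 1971
1  | Moonlight | Drama  | 6.2    | 2021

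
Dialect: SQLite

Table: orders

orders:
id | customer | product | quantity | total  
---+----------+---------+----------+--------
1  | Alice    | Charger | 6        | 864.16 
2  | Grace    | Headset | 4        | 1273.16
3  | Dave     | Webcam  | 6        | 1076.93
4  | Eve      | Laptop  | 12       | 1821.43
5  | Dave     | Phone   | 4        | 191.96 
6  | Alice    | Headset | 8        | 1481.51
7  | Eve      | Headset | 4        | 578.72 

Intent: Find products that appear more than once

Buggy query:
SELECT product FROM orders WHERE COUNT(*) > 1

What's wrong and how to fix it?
Bug: WHERE can't reference COUNT(*); aggregates are computed after WHERE

Fix: GROUP BY product, then filter groups with HAVING COUNT(*) > 1

Corrected query:
SELECT product FROM orders GROUP BY product HAVING COUNT(*) > 1

Result:
product
-------
Headset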